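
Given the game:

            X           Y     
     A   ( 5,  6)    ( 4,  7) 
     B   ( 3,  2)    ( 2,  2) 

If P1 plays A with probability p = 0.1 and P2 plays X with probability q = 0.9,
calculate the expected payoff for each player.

E[P1] = 3.1, E[P2] = 2.41

Work:
E[P1] = p·q·π₁(A,X) + p·(1-q)·π₁(A,Y) + (1-p)·q·π₁(B,X) + (1-p)·(1-q)·π₁(B,Y)
= 0.1·0.9·5 + 0.1·0.1·4 + 0.9·0.9·3 + 0.9·0.1·2
= 3.1

E[P2] = 2.41 (similar calculation)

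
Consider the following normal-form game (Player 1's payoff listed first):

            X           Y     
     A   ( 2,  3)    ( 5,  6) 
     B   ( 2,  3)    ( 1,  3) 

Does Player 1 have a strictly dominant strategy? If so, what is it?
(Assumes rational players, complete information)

No strictly dominant strategy exists for Player 1

Work:
A strategy strictly dominates another if it gives a strictly higher payoff against every opponent action. Compare each pair of P1's strategies column-by-column:
  A vs B: [2 vs 2, 5 vs 1] → A does not strictly dominate B (column X: 2 ≤ 2)
  B vs A: [2 vs 2, 1 vs 5] → B does not strictly dominate A (column X: 2 ≤ 2)
No single strategy strictly dominates all others → no strictly dominant strategy.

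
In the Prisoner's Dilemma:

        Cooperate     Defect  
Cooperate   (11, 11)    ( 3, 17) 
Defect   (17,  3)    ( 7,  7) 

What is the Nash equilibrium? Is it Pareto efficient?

(Defect, Defect) is NE; not Pareto efficient

Work:
Defect dominates Cooperate for both players:
If P2 cooperates: Defect (17) > Cooperate (11)
If P2 defects: Defect (7) > Cooperate (3)
NE: (Defect, Defect) with payoff (7, 7)
But (Cooperate, Cooperate) = (11, 11) Pareto dominates (7, 7)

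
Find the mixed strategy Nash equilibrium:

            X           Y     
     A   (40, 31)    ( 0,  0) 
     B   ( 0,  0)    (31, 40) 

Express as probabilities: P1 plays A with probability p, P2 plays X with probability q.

p = 0.5634, q = 0.4366

Work:
Find probabilities that make opponent indifferent:
P2 chooses q to make P1 indifferent between A and B
P1 chooses p to make P2 indifferent between X and Y
Mixed NE: P1 plays (A: 0.5634, B: 0.4366), P2 plays (X: 0.4366, Y: 0.5634)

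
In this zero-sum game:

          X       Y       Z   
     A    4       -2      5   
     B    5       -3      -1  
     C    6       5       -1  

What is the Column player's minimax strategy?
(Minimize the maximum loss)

Column should play Y or Z (all achieve the minimum), value = 5

Work:
Column player minimizes Row's maximum payoff:
Column X: max payoff to Row = 6
Column Y: max payoff to Row = 5
Column Z: max payoff to Row = 5
Minimum is 5, achieved by columns Y, Z (tied).
Each of Y or Z is a minimax strategy.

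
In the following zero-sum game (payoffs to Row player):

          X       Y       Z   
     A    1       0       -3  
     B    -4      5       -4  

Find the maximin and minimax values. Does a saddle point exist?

Maximin = -3, Minimax = -3, Saddle: True

Work:
Row minimums: [-3, -4] → maximin = -3
Column maximums: [1, 5, -3] → minimax = -3
Saddle point exists! Game value = -3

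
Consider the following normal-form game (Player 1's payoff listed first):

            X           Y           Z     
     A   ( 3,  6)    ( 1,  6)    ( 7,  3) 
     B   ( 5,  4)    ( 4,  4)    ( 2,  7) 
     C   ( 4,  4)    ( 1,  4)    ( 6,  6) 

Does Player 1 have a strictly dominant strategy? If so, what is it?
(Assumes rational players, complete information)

No strictly dominant strategy exists for Player 1

Work:
A strategy strictly dominates another if it gives a strictly higher payoff against every opponent action. Compare each pair of P1's strategies column-by-column:
  A vs B: [3 vs 5, 1 vs 4, 7 vs 2] → A does not strictly dominate B (column X: 3 ≤ 5)
  A vs C: [3 vs 4, 1 vs 1, 7 vs 6] → A does not strictly dominate C (column X: 3 ≤ 4)
  B vs A: [5 vs 3, 4 vs 1, 2 vs 7] → B does not strictly dominate A (column Z: 2 ≤ 7)
  B vs C: [5 vs 4, 4 vs 1, 2 vs 6] → B does not strictly dominate C (column Z: 2 ≤ 6)
  C vs A: [4 vs 3, 1 vs 1, 6 vs 7] → C does not strictly dominate A (column Y: 1 ≤ 1)
  C vs B: [4 vs 5, 1 vs 4, 6 vs 2] → C does not strictly dominate B (column X: 4 ≤ 5)
No single strategy strictly dominates all others → no strictly dominant strategy.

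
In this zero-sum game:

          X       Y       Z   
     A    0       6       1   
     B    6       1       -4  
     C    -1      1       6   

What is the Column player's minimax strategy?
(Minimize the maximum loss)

Column should play X or Y or Z (all achieve the minimum), value = 6

Work:
Column player minimizes Row's maximum payoff:
Column X: max payoff to Row = 6
Column Y: max payoff to Row = 6
Column Z: max payoff to Row = 6
Minimum is 6, achieved by columns X, Y, Z (tied).
Each of X or Y or Z is a minimax strategy.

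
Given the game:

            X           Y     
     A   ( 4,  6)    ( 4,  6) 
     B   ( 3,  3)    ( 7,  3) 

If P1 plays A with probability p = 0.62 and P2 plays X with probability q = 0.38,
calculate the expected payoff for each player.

E[P1] = 4.5624, E[P2] = 4.86

Work:
E[P1] = p·q·π₁(A,X) + p·(1-q)·π₁(A,Y) + (1-p)·q·π₁(B,X) + (1-p)·(1-q)·π₁(B,Y)
= 0.62·0.38·4 + 0.62·0.62·4 + 0.38·0.38·3 + 0.38·0.62·7
= 4.5624

E[P2] = 4.86 (similar calculation)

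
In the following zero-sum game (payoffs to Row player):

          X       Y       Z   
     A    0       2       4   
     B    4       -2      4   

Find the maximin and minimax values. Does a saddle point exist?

Maximin = 0, Minimax = 2, Saddle: False

Work:
Row minimums: [0, -2] → maximin = 0
Column maximums: [4, 2, 4] → minimax = 2
No saddle point (maximin ≠ minimax). Mixed strategy needed.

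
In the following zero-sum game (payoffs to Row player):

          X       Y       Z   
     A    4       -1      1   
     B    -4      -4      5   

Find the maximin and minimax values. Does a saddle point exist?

Maximin = -1, Minimax = -1, Saddle: True

Work:
Row minimums: [-1, -4] → maximin = -1
Column maximums: [4, -1, 5] → minimax = -1
Saddle point exists! Game value = -1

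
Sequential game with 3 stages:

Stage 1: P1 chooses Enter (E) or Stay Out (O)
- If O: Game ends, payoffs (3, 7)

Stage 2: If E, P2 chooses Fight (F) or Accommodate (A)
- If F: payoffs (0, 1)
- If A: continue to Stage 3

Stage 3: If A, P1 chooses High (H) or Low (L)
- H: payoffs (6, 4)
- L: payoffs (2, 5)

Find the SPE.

SPE: (E, A, H); Outcome (6, 4)

Work:
Stage 3: P1 chooses H (6 vs 2)
Stage 2: P2: F->1, A->4 (anticipating H). Choose A
Stage 1: P1: O->3, E->6 (anticipating A, H). Choose E
SPE path: E -> A -> H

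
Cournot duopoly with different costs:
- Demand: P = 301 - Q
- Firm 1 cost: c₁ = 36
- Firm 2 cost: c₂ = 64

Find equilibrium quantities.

q₁* = 97.67, q₂* = 69.67

Work:
Reaction: q₁ = (301 - 36 - q₂)/2
Reaction: q₂ = (301 - 64 - q₁)/2
Solve simultaneously:
q₁* = (301 - 2×36 + 64)/3 = 97.67
q₂* = (301 - 2×64 + 36)/3 = 69.67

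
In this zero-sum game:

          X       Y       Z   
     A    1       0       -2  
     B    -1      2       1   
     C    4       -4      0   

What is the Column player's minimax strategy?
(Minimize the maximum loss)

Column should play Z, value = 1

Work:
Column player minimizes Row's maximum payoff:
Column X: max payoff to Row = 4
Column Y: max payoff to Row = 2
Column Z: max payoff to Row = 1
Minimum is 1, achieved by column Z.
Minimax strategy: Z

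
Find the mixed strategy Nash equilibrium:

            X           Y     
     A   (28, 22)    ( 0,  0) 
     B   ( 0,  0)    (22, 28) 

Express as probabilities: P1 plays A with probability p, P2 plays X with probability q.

p = 0.56, q = 0.44

Work:
Find probabilities that make opponent indifferent:
P2 chooses q to make P1 indifferent between A and B
P1 chooses p to make P2 indifferent between X and Y
Mixed NE: P1 plays (A: 0.56, B: 0.44), P2 plays (X: 0.44, Y: 0.56)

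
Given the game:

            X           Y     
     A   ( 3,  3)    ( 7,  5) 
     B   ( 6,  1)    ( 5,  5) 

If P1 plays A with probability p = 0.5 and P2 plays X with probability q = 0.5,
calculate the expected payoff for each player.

E[P1] = 5.25, E[P2] = 3.5

Work:
E[P1] = p·q·π₁(A,X) + p·(1-q)·π₁(A,Y) + (1-p)·q·π₁(B,X) + (1-p)·(1-q)·π₁(B,Y)
= 0.5·0.5·3 + 0.5·0.5·7 + 0.5·0.5·6 + 0.5·0.5·5
= 5.25

E[P2] = 3.5 (similar calculation)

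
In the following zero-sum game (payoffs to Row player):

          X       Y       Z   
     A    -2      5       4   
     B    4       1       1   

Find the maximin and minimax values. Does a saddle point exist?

Maximin = 1, Minimax = 4, Saddle: False

Work:
Row minimums: [-2, 1] → maximin = 1
Column maximums: [4, 5, 4] → minimax = 4
No saddle point (maximin ≠ minimax). Mixed strategy needed.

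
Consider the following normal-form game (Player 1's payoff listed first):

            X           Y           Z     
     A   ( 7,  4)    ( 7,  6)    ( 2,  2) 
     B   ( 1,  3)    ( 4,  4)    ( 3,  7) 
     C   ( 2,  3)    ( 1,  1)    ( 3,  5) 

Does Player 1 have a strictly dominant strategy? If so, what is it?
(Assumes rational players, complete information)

No strictly dominant strategy exists for Player 1

Work:
A strategy strictly dominates another if it gives a strictly higher payoff against every opponent action. Compare each pair of P1's strategies column-by-column:
  A vs B: [7 vs 1, 7 vs 4, 2 vs 3] → A does not strictly dominate B (column Z: 2 ≤ 3)
  A vs C: [7 vs 2, 7 vs 1, 2 vs 3] → A does not strictly dominate C (column Z: 2 ≤ 3)
  B vs A: [1 vs 7, 4 vs 7, 3 vs 2] → B does not strictly dominate A (column X: 1 ≤ 7)
  B vs C: [1 vs 2, 4 vs 1, 3 vs 3] → B does not strictly dominate C (column X: 1 ≤ 2)
  C vs A: [2 vs 7, 1 vs 7, 3 vs 2] → C does not strictly dominate A (column X: 2 ≤ 7)
  C vs B: [2 vs 1, 1 vs 4, 3 vs 3] → C does not strictly dominate B (column Y: 1 ≤ 4)
No single strategy strictly dominates all others → no strictly dominant strategy.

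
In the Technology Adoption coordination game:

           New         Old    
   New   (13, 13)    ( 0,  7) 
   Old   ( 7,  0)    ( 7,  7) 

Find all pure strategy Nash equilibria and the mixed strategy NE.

Pure NE: (New, New) and (Old, Old); Mixed NE: p = 0.5385, q = 0.5385

Work:
Check pure NE:
(New, New): (13, 13) - no unilateral deviation beneficial
(Old, Old): (7, 7) - no unilateral deviation beneficial
Mixed NE: P1 plays New with p = 0.5385, P2 plays New with q = 0.5385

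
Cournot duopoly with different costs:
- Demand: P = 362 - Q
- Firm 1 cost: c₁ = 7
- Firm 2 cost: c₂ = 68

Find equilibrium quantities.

q₁* = 138.67, q₂* = 77.67

Work:
Reaction: q₁ = (362 - 7 - q₂)/2
Reaction: q₂ = (362 - 68 - q₁)/2
Solve simultaneously:
q₁* = (362 - 2×7 + 68)/3 = 138.67
q₂* = (362 - 2×68 + 7)/3 = 77.67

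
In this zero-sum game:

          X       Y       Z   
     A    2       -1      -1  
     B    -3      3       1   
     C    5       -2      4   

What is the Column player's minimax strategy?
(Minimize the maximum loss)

Column should play Y, value = 3

Work:
Column player minimizes Row's maximum payoff:
Column X: max payoff to Row = 5
Column Y: max payoff to Row = 3
Column Z: max payoff to Row = 4
Minimum is 3, achieved by column Y.
Minimax strategy: Y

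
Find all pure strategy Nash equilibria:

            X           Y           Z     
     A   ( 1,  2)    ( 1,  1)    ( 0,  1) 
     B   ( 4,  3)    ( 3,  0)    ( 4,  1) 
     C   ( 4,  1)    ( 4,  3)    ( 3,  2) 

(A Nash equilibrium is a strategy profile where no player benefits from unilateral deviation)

Nash equilibrium: (B, X), (C, Y)

Work:
Best responses:
  P1 vs X: payoffs [1, 4, 4] → best response B/C (payoff 4)
  P1 vs Y: payoffs [1, 3, 4] → best response C (payoff 4)
  P1 vs Z: payoffs [0, 4, 3] → best response B (payoff 4)
  P2 vs A: payoffs [2, 1, 1] → best response X (payoff 2)
  P2 vs B: payoffs [3, 0, 1] → best response X (payoff 3)
  P2 vs C: payoffs [1, 3, 2] → best response Y (payoff 3)
Mutual best responses: (B,X), (C,Y) → Nash equilibria.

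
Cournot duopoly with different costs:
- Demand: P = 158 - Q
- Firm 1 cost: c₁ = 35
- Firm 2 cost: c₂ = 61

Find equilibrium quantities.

q₁* = 49.67, q₂* = 23.67

Work:
Reaction: q₁ = (158 - 35 - q₂)/2
Reaction: q₂ = (158 - 61 - q₁)/2
Solve simultaneously:
q₁* = (158 - 2×35 + 61)/3 = 49.67
q₂* = (158 - 2×61 + 35)/3 = 23.67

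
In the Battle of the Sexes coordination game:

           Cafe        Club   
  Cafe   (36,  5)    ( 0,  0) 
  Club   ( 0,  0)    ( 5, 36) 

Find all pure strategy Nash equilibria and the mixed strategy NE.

Pure NE: (Cafe, Cafe) and (Club, Club); Mixed NE: p = 0.878, q = 0.122

Work:
Check pure NE:
(Cafe, Cafe): (36, 5) - no unilateral deviation beneficial
(Club, Club): (5, 36) - no unilateral deviation beneficial
Mixed NE: P1 plays Cafe with p = 0.878, P2 plays Cafe with q = 0.122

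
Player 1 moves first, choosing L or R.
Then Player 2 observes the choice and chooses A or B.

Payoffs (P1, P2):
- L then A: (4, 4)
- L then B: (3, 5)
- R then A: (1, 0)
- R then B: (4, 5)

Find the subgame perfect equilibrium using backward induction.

P1 plays R, P2 plays B after L and B after R; Payoff (4, 5)

Work:
Backward induction:
After L: P2 chooses B → P1 gets 3
After R: P2 chooses B → P1 gets 4
P1 chooses R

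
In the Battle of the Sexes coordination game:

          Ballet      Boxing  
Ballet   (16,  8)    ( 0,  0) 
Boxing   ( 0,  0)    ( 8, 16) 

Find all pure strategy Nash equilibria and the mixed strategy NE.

Pure NE: (Ballet, Ballet) and (Boxing, Boxing); Mixed NE: p = 0.6667, q = 0.3333

Work:
Check pure NE:
(Ballet, Ballet): (16, 8) - no unilateral deviation beneficial
(Boxing, Boxing): (8, 16) - no unilateral deviation beneficial
Mixed NE: P1 plays Ballet with p = 0.6667, P2 plays Ballet with q = 0.3333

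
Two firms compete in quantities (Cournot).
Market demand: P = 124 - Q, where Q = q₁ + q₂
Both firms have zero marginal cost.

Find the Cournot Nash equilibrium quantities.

q₁* = q₂* = 41.33; P* = 41.33

Work:
Profit: π_i = P·q_i = (a - q_i - q_j)·q_i
FOC: ∂π_i/∂q_i = a - 2q_i - q_j = 0
Reaction function: q_i = (124 - q_j)/2
Symmetry: q* = 124/3 = 41.33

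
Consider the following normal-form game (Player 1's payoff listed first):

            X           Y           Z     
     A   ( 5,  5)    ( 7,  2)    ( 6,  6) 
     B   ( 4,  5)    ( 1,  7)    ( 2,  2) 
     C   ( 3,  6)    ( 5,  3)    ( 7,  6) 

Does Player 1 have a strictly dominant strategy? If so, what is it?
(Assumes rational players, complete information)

No strictly dominant strategy exists for Player 1

Work:
A strategy strictly dominates another if it gives a strictly higher payoff against every opponent action. Compare each pair of P1's strategies column-by-column:
  A vs B: [5 vs 4, 7 vs 1, 6 vs 2] → A strictly dominates B
  A vs C: [5 vs 3, 7 vs 5, 6 vs 7] → A does not strictly dominate C (column Z: 6 ≤ 7)
  B vs A: [4 vs 5, 1 vs 7, 2 vs 6] → B does not strictly dominate A (column X: 4 ≤ 5)
  B vs C: [4 vs 3, 1 vs 5, 2 vs 7] → B does not strictly dominate C (column Y: 1 ≤ 5)
  C vs A: [3 vs 5, 5 vs 7, 7 vs 6] → C does not strictly dominate A (column X: 3 ≤ 5)
  C vs B: [3 vs 4, 5 vs 1, 7 vs 2] → C does not strictly dominate B (column X: 3 ≤ 4)
No single strategy strictly dominates all others → no strictly dominant strategy.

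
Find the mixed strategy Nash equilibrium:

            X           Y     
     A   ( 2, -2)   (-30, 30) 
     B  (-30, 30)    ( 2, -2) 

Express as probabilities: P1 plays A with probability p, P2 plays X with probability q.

p = 0.5, q = 0.5

Work:
Find probabilities that make opponent indifferent:
P2 chooses q to make P1 indifferent between A and B
P1 chooses p to make P2 indifferent between X and Y
Mixed NE: P1 plays (A: 0.5, B: 0.5), P2 plays (X: 0.5, Y: 0.5)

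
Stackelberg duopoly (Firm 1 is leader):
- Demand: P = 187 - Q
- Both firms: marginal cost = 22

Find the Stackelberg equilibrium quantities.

q₁* (leader) = 82.5, q₂* (follower) = 41.25

Work:
Follower's reaction: q₂ = (a - c - q₁)/2
Leader substitutes: π₁ = q₁·(a - q₁ - (a-c-q₁)/2 - c)
FOC: q₁* = (187 - 22)/2 = 82.50
Then: q₂* = (187 - 22 - 82.5)/2 = 41.25
Leader has first-mover advantage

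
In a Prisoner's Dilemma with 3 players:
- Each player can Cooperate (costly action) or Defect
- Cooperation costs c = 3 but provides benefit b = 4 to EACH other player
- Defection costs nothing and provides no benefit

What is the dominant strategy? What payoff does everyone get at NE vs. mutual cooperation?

Dominant: Defect; NE payoff = 0; Coop payoff = 5

Work:
Defect dominates (saves cost c = 3, benefit to others is external)
NE: All defect → everyone gets 0
If all cooperate: each receives (2)×4 - 3 = 5
Social dilemma: 5 > 0 but NE gives 0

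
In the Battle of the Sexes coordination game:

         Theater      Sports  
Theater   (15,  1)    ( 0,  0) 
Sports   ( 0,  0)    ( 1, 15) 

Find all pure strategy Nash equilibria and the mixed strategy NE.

Pure NE: (Theater, Theater) and (Sports, Sports); Mixed NE: p = 0.9375, q = 0.0625

Work:
Check pure NE:
(Theater, Theater): (15, 1) - no unilateral deviation beneficial
(Sports, Sports): (1, 15) - no unilateral deviation beneficial
Mixed NE: P1 plays Theater with p = 0.9375, P2 plays Theater with q = 0.0625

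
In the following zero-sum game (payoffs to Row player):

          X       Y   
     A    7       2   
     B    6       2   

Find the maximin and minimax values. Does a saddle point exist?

Maximin = 2, Minimax = 2, Saddle: True

Work:
Row minimums: [2, 2] → maximin = 2
Column maximums: [7, 2] → minimax = 2
Saddle point exists! Game value = 2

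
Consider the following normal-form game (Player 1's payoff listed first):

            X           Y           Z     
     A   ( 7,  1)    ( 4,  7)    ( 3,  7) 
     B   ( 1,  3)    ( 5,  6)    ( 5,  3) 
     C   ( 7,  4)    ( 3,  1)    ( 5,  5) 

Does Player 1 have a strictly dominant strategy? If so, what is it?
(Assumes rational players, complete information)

No strictly dominant strategy exists for Player 1

Work:
A strategy strictly dominates another if it gives a strictly higher payoff against every opponent action. Compare each pair of P1's strategies column-by-column:
  A vs B: [7 vs 1, 4 vs 5, 3 vs 5] → A does not strictly dominate B (column Y: 4 ≤ 5)
  A vs C: [7 vs 7, 4 vs 3, 3 vs 5] → A does not strictly dominate C (column X: 7 ≤ 7)
  B vs A: [1 vs 7, 5 vs 4, 5 vs 3] → B does not strictly dominate A (column X: 1 ≤ 7)
  B vs C: [1 vs 7, 5 vs 3, 5 vs 5] → B does not strictly dominate C (column X: 1 ≤ 7)
  C vs A: [7 vs 7, 3 vs 4, 5 vs 3] → C does not strictly dominate A (column X: 7 ≤ 7)
  C vs B: [7 vs 1, 3 vs 5, 5 vs 5] → C does not strictly dominate B (column Y: 3 ≤ 5)
No single strategy strictly dominates all others → no strictly dominant strategy.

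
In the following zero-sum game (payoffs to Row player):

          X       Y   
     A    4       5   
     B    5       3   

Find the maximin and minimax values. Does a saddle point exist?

Maximin = 4, Minimax = 5, Saddle: False

Work:
Row minimums: [4, 3] → maximin = 4
Column maximums: [5, 5] → minimax = 5
No saddle point (maximin ≠ minimax). Mixed strategy needed.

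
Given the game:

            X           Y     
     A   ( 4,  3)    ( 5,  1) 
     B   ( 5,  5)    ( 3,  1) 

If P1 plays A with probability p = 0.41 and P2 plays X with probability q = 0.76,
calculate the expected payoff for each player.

E[P1] = 4.4052, E[P2] = 3.4168

Work:
E[P1] = p·q·π₁(A,X) + p·(1-q)·π₁(A,Y) + (1-p)·q·π₁(B,X) + (1-p)·(1-q)·π₁(B,Y)
= 0.41·0.76·4 + 0.41·0.24·5 + 0.59·0.76·5 + 0.59·0.24·3
= 4.4052

E[P2] = 3.4168 (similar calculation)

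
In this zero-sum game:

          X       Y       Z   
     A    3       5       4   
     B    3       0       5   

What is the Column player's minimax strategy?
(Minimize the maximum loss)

Column should play X, value = 3

Work:
Column player minimizes Row's maximum payoff:
Column X: max payoff to Row = 3
Column Y: max payoff to Row = 5
Column Z: max payoff to Row = 5
Minimum is 3, achieved by column X.
Minimax strategy: X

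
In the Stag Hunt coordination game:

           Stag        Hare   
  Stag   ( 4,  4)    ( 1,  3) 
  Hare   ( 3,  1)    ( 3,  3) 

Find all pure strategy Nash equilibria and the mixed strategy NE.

Pure NE: (Stag, Stag) and (Hare, Hare); Mixed NE: p = 0.6667, q = 0.6667

Work:
Check pure NE:
(Stag, Stag): (4, 4) - no unilateral deviation beneficial
(Hare, Hare): (3, 3) - no unilateral deviation beneficial
Mixed NE: P1 plays Stag with p = 0.6667, P2 plays Stag with q = 0.6667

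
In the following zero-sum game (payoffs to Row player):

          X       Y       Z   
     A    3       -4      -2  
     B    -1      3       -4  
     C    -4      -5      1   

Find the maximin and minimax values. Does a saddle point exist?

Maximin = -4, Minimax = 1, Saddle: False

Work:
Row minimums: [-4, -4, -5] → maximin = -4
Column maximums: [3, 3, 1] → minimax = 1
No saddle point (maximin ≠ minimax). Mixed strategy needed.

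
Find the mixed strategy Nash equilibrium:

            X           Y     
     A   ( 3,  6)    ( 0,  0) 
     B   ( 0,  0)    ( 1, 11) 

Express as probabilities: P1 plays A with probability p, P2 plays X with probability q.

p = 0.6471, q = 0.25

Work:
Find probabilities that make opponent indifferent:
P2 chooses q to make P1 indifferent between A and B
P1 chooses p to make P2 indifferent between X and Y
Mixed NE: P1 plays (A: 0.6471, B: 0.3529), P2 plays (X: 0.25, Y: 0.75)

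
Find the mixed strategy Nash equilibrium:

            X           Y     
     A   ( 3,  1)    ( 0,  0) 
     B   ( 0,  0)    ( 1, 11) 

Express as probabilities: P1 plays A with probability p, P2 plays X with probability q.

p = 0.9167, q = 0.25

Work:
Find probabilities that make opponent indifferent:
P2 chooses q to make P1 indifferent between A and B
P1 chooses p to make P2 indifferent between X and Y
Mixed NE: P1 plays (A: 0.9167, B: 0.0833), P2 plays (X: 0.25, Y: 0.75)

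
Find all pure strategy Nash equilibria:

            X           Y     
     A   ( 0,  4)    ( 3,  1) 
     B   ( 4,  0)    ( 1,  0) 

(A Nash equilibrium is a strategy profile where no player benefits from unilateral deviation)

Nash equilibrium: (B, X)

Work:
Best responses:
  P1 vs X: payoffs [0, 4] → best response B (payoff 4)
  P1 vs Y: payoffs [3, 1] → best response A (payoff 3)
  P2 vs A: payoffs [4, 1] → best response X (payoff 4)
  P2 vs B: payoffs [0, 0] → best response X/Y (payoff 0)
Mutual best responses: (B,X) → Nash equilibria.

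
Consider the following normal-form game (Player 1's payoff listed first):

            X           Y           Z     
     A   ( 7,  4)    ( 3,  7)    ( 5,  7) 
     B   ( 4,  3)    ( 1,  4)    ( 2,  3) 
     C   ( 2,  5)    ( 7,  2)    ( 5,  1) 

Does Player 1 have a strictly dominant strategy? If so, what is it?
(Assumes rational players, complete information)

No strictly dominant strategy exists for Player 1

Work:
A strategy strictly dominates another if it gives a strictly higher payoff against every opponent action. Compare each pair of P1's strategies column-by-column:
  A vs B: [7 vs 4, 3 vs 1, 5 vs 2] → A strictly dominates B
  A vs C: [7 vs 2, 3 vs 7, 5 vs 5] → A does not strictly dominate C (column Y: 3 ≤ 7)
  B vs A: [4 vs 7, 1 vs 3, 2 vs 5] → B does not strictly dominate A (column X: 4 ≤ 7)
  B vs C: [4 vs 2, 1 vs 7, 2 vs 5] → B does not strictly dominate C (column Y: 1 ≤ 7)
  C vs A: [2 vs 7, 7 vs 3, 5 vs 5] → C does not strictly dominate A (column X: 2 ≤ 7)
  C vs B: [2 vs 4, 7 vs 1, 5 vs 2] → C does not strictly dominate B (column X: 2 ≤ 4)
No single strategy strictly dominates all others → no strictly dominant strategy.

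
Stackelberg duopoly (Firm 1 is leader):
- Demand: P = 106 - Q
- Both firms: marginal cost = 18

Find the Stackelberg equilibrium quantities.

q₁* (leader) = 44.0, q₂* (follower) = 22.0

Work:
Follower's reaction: q₂ = (a - c - q₁)/2
Leader substitutes: π₁ = q₁·(a - q₁ - (a-c-q₁)/2 - c)
FOC: q₁* = (106 - 18)/2 = 44.00
Then: q₂* = (106 - 18 - 44.0)/2 = 22.00
Leader has first-mover advantage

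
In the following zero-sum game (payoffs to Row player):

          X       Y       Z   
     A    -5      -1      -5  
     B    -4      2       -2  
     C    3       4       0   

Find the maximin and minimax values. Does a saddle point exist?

Maximin = 0, Minimax = 0, Saddle: True

Work:
Row minimums: [-5, -4, 0] → maximin = 0
Column maximums: [3, 4, 0] → minimax = 0
Saddle point exists! Game value = 0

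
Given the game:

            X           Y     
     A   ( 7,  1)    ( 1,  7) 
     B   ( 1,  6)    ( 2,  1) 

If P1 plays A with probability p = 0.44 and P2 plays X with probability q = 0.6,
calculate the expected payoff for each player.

E[P1] = 2.808, E[P2] = 3.736

Work:
E[P1] = p·q·π₁(A,X) + p·(1-q)·π₁(A,Y) + (1-p)·q·π₁(B,X) + (1-p)·(1-q)·π₁(B,Y)
= 0.44·0.6·7 + 0.44·0.4·1 + 0.56·0.6·1 + 0.56·0.4·2
= 2.808

E[P2] = 3.736 (similar calculation)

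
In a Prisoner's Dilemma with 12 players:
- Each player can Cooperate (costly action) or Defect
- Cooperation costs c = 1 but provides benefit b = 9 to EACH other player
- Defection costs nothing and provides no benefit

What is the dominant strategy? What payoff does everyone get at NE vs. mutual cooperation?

Dominant: Defect; NE payoff = 0; Coop payoff = 98

Work:
Defect dominates (saves cost c = 1, benefit to others is external)
NE: All defect → everyone gets 0
If all cooperate: each receives (11)×9 - 1 = 98
Social dilemma: 98 > 0 but NE gives 0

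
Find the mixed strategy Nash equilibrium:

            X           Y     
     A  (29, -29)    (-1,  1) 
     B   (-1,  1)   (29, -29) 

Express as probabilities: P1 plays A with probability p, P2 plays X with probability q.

p = 0.5, q = 0.5

Work:
Find probabilities that make opponent indifferent:
P2 chooses q to make P1 indifferent between A and B
P1 chooses p to make P2 indifferent between X and Y
Mixed NE: P1 plays (A: 0.5, B: 0.5), P2 plays (X: 0.5, Y: 0.5)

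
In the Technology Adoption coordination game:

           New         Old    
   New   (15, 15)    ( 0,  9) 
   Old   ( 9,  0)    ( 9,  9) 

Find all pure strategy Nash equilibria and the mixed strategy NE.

Pure NE: (New, New) and (Old, Old); Mixed NE: p = 0.6, q = 0.6

Work:
Check pure NE:
(New, New): (15, 15) - no unilateral deviation beneficial
(Old, Old): (9, 9) - no unilateral deviation beneficial
Mixed NE: P1 plays New with p = 0.6, P2 plays New with q = 0.6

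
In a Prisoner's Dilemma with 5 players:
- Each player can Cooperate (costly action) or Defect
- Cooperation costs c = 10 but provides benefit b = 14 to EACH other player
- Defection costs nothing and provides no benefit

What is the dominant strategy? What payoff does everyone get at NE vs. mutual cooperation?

Dominant: Defect; NE payoff = 0; Coop payoff = 46

Work:
Defect dominates (saves cost c = 10, benefit to others is external)
NE: All defect → everyone gets 0
If all cooperate: each receives (4)×14 - 10 = 46
Social dilemma: 46 > 0 but NE gives 0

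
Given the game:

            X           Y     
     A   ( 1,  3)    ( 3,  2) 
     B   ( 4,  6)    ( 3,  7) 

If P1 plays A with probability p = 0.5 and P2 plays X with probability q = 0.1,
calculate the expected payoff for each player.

E[P1] = 2.95, E[P2] = 4.5

Work:
E[P1] = p·q·π₁(A,X) + p·(1-q)·π₁(A,Y) + (1-p)·q·π₁(B,X) + (1-p)·(1-q)·π₁(B,Y)
= 0.5·0.1·1 + 0.5·0.9·3 + 0.5·0.1·4 + 0.5·0.9·3
= 2.95

E[P2] = 4.5 (similar calculation)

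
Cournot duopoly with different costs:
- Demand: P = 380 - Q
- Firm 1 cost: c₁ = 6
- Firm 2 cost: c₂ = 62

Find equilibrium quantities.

q₁* = 143.33, q₂* = 87.33

Work:
Reaction: q₁ = (380 - 6 - q₂)/2
Reaction: q₂ = (380 - 62 - q₁)/2
Solve simultaneously:
q₁* = (380 - 2×6 + 62)/3 = 143.33
q₂* = (380 - 2×62 + 6)/3 = 87.33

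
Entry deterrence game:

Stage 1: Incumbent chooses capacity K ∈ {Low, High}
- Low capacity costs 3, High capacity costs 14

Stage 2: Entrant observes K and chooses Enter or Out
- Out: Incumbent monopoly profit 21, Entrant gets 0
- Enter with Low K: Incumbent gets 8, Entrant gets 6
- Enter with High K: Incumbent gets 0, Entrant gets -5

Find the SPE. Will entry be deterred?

SPE: (High, Enter|Low, Out|High); Entry deterred. Incumbent net profit = 7

Work:
After Low K: Entrant enters (6 > 0)
After High K: Entrant stays out (-5 < 0)
Incumbent: Low → 8−3=5, High → 21−14=7
Incumbent chooses High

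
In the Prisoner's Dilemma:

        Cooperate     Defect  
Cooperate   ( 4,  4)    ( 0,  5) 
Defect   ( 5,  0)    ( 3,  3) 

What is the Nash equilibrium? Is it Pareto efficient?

(Defect, Defect) is NE; not Pareto efficient

Work:
Defect dominates Cooperate for both players:
If P2 cooperates: Defect (5) > Cooperate (4)
If P2 defects: Defect (3) > Cooperate (0)
NE: (Defect, Defect) with payoff (3, 3)
But (Cooperate, Cooperate) = (4, 4) Pareto dominates (3, 3)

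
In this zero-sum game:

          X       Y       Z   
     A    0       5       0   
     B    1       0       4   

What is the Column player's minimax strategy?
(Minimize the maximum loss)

Column should play X, value = 1

Work:
Column player minimizes Row's maximum payoff:
Column X: max payoff to Row = 1
Column Y: max payoff to Row = 5
Column Z: max payoff to Row = 4
Minimum is 1, achieved by column X.
Minimax strategy: X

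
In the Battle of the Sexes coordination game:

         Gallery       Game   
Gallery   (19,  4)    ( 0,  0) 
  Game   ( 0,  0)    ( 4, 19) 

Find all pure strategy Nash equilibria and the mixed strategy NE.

Pure NE: (Gallery, Gallery) and (Game, Game); Mixed NE: p = 0.8261, q = 0.1739

Work:
Check pure NE:
(Gallery, Gallery): (19, 4) - no unilateral deviation beneficial
(Game, Game): (4, 19) - no unilateral deviation beneficial
Mixed NE: P1 plays Gallery with p = 0.8261, P2 plays Gallery with q = 0.1739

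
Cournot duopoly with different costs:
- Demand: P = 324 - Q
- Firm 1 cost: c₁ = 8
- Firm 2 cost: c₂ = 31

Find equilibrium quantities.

q₁* = 113.0, q₂* = 90.0

Work:
Reaction: q₁ = (324 - 8 - q₂)/2
Reaction: q₂ = (324 - 31 - q₁)/2
Solve simultaneously:
q₁* = (324 - 2×8 + 31)/3 = 113.0
q₂* = (324 - 2×31 + 8)/3 = 90.0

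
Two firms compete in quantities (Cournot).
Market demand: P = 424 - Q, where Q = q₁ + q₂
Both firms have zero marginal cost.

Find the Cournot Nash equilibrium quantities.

q₁* = q₂* = 141.33; P* = 141.33

Work:
Profit: π_i = P·q_i = (a - q_i - q_j)·q_i
FOC: ∂π_i/∂q_i = a - 2q_i - q_j = 0
Reaction function: q_i = (424 - q_j)/2
Symmetry: q* = 424/3 = 141.33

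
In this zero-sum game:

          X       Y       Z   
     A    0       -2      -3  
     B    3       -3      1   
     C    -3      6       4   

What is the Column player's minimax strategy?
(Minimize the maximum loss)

Column should play X, value = 3

Work:
Column player minimizes Row's maximum payoff:
Column X: max payoff to Row = 3
Column Y: max payoff to Row = 6
Column Z: max payoff to Row = 4
Minimum is 3, achieved by column X.
Minimax strategy: X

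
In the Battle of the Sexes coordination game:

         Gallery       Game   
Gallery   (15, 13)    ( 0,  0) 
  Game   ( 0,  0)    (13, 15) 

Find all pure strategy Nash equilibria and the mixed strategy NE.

Pure NE: (Gallery, Gallery) and (Game, Game); Mixed NE: p = 0.5357, q = 0.4643

Work:
Check pure NE:
(Gallery, Gallery): (15, 13) - no unilateral deviation beneficial
(Game, Game): (13, 15) - no unilateral deviation beneficial
Mixed NE: P1 plays Gallery with p = 0.5357, P2 plays Gallery with q = 0.4643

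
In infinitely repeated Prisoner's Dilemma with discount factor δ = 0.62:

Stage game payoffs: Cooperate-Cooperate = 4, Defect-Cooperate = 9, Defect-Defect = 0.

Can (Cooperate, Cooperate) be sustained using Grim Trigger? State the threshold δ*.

δ* = 0.5556; since δ = 0.62 ≥ 0.5556, cooperation can be sustained

Work:
For Grim Trigger:
Cooperate forever: 4/(1-δ)
Defect then punished: 9 + 0·δ/(1-δ)
Need: 4/(1-δ) ≥ 9 + 0·δ/(1-δ)
Solving: δ ≥ (T-R)/(T-P) = (9-4)/(9-0) = 0.5556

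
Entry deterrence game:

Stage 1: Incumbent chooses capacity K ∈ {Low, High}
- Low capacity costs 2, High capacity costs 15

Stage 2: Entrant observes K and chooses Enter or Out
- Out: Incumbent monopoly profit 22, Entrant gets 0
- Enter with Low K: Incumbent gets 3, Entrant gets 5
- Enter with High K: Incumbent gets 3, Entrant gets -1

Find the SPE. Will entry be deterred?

SPE: (High, Enter|Low, Out|High); Entry deterred. Incumbent net profit = 7

Work:
After Low K: Entrant enters (5 > 0)
After High K: Entrant stays out (-1 < 0)
Incumbent: Low → 3−2=1, High → 22−15=7
Incumbent chooses High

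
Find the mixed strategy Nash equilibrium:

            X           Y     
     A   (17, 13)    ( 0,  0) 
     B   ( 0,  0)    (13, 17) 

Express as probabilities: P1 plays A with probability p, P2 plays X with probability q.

p = 0.5667, q = 0.4333

Work:
Find probabilities that make opponent indifferent:
P2 chooses q to make P1 indifferent between A and B
P1 chooses p to make P2 indifferent between X and Y
Mixed NE: P1 plays (A: 0.5667, B: 0.4333), P2 plays (X: 0.4333, Y: 0.5667)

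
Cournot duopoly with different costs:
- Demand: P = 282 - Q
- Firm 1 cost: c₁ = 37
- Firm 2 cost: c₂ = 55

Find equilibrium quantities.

q₁* = 87.67, q₂* = 69.67

Work:
Reaction: q₁ = (282 - 37 - q₂)/2
Reaction: q₂ = (282 - 55 - q₁)/2
Solve simultaneously:
q₁* = (282 - 2×37 + 55)/3 = 87.67
q₂* = (282 - 2×55 + 37)/3 = 69.67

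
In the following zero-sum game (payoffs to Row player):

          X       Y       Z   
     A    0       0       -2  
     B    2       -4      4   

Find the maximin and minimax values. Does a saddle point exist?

Maximin = -2, Minimax = 0, Saddle: False

Work:
Row minimums: [-2, -4] → maximin = -2
Column maximums: [2, 0, 4] → minimax = 0
No saddle point (maximin ≠ minimax). Mixed strategy needed.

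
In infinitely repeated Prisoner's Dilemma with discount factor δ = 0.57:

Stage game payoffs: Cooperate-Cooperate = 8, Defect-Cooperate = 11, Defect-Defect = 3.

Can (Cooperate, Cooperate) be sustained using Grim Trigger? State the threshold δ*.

δ* = 0.375; since δ = 0.57 ≥ 0.375, cooperation can be sustained

Work:
For Grim Trigger:
Cooperate forever: 8/(1-δ)
Defect then punished: 11 + 3·δ/(1-δ)
Need: 8/(1-δ) ≥ 11 + 3·δ/(1-δ)
Solving: δ ≥ (T-R)/(T-P) = (11-8)/(11-3) = 0.375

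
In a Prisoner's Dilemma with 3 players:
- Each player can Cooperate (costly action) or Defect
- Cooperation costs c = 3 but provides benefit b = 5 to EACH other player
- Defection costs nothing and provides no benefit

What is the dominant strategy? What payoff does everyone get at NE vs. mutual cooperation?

Dominant: Defect; NE payoff = 0; Coop payoff = 7

Work:
Defect dominates (saves cost c = 3, benefit to others is external)
NE: All defect → everyone gets 0
If all cooperate: each receives (2)×5 - 3 = 7
Social dilemma: 7 > 0 but NE gives 0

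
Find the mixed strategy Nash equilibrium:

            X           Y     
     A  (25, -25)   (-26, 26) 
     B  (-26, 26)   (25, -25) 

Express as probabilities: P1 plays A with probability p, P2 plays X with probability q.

p = 0.5, q = 0.5

Work:
Find probabilities that make opponent indifferent:
P2 chooses q to make P1 indifferent between A and B
P1 chooses p to make P2 indifferent between X and Y
Mixed NE: P1 plays (A: 0.5, B: 0.5), P2 plays (X: 0.5, Y: 0.5)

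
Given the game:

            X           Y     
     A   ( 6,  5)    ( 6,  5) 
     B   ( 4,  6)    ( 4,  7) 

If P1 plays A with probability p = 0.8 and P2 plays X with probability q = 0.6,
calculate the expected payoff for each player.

E[P1] = 5.6, E[P2] = 5.28

Work:
E[P1] = p·q·π₁(A,X) + p·(1-q)·π₁(A,Y) + (1-p)·q·π₁(B,X) + (1-p)·(1-q)·π₁(B,Y)
= 0.8·0.6·6 + 0.8·0.4·6 + 0.2·0.6·4 + 0.2·0.4·4
= 5.6

E[P2] = 5.28 (similar calculation)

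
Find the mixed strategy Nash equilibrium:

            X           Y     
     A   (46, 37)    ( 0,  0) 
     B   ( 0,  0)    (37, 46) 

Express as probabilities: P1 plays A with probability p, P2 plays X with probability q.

p = 0.5542, q = 0.4458

Work:
Find probabilities that make opponent indifferent:
P2 chooses q to make P1 indifferent between A and B
P1 chooses p to make P2 indifferent between X and Y
Mixed NE: P1 plays (A: 0.5542, B: 0.4458), P2 plays (X: 0.4458, Y: 0.5542)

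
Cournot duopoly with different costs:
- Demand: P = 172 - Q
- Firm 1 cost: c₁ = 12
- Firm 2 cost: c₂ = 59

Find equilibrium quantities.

q₁* = 69.0, q₂* = 22.0

Work:
Reaction: q₁ = (172 - 12 - q₂)/2
Reaction: q₂ = (172 - 59 - q₁)/2
Solve simultaneously:
q₁* = (172 - 2×12 + 59)/3 = 69.0
q₂* = (172 - 2×59 + 12)/3 = 22.0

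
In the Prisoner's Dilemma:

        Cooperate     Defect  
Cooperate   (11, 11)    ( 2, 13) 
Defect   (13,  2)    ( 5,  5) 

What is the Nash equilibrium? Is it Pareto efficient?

(Defect, Defect) is NE; not Pareto efficient

Work:
Defect dominates Cooperate for both players:
If P2 cooperates: Defect (13) > Cooperate (11)
If P2 defects: Defect (5) > Cooperate (2)
NE: (Defect, Defect) with payoff (5, 5)
But (Cooperate, Cooperate) = (11, 11) Pareto dominates (5, 5)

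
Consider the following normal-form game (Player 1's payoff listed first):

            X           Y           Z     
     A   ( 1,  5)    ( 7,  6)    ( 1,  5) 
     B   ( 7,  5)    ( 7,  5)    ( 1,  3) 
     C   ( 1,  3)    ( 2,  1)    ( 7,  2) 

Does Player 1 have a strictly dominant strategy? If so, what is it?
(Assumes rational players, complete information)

No strictly dominant strategy exists for Player 1

Work:
A strategy strictly dominates another if it gives a strictly higher payoff against every opponent action. Compare each pair of P1's strategies column-by-column:
  A vs B: [1 vs 7, 7 vs 7, 1 vs 1] → A does not strictly dominate B (column X: 1 ≤ 7)
  A vs C: [1 vs 1, 7 vs 2, 1 vs 7] → A does not strictly dominate C (column X: 1 ≤ 1)
  B vs A: [7 vs 1, 7 vs 7, 1 vs 1] → B does not strictly dominate A (column Y: 7 ≤ 7)
  B vs C: [7 vs 1, 7 vs 2, 1 vs 7] → B does not strictly dominate C (column Z: 1 ≤ 7)
  C vs A: [1 vs 1, 2 vs 7, 7 vs 1] → C does not strictly dominate A (column X: 1 ≤ 1)
  C vs B: [1 vs 7, 2 vs 7, 7 vs 1] → C does not strictly dominate B (column X: 1 ≤ 7)
No single strategy strictly dominates all others → no strictly dominant strategy.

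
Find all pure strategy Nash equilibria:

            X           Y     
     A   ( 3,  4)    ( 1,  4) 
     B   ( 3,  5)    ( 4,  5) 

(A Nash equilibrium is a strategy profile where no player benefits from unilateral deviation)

Nash equilibrium: (A, X), (B, X), (B, Y)

Work:
Best responses:
  P1 vs X: payoffs [3, 3] → best response A/B (payoff 3)
  P1 vs Y: payoffs [1, 4] → best response B (payoff 4)
  P2 vs A: payoffs [4, 4] → best response X/Y (payoff 4)
  P2 vs B: payoffs [5, 5] → best response X/Y (payoff 5)
Mutual best responses: (A,X), (B,X), (B,Y) → Nash equilibria.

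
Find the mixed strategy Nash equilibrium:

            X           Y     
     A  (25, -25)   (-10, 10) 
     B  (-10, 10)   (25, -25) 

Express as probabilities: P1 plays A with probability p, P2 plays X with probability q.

p = 0.5, q = 0.5

Work:
Find probabilities that make opponent indifferent:
P2 chooses q to make P1 indifferent between A and B
P1 chooses p to make P2 indifferent between X and Y
Mixed NE: P1 plays (A: 0.5, B: 0.5), P2 plays (X: 0.5, Y: 0.5)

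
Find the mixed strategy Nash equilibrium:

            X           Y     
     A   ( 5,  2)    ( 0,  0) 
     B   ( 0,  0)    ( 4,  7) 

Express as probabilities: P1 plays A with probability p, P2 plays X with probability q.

p = 0.7778, q = 0.4444

Work:
Find probabilities that make opponent indifferent:
P2 chooses q to make P1 indifferent between A and B
P1 chooses p to make P2 indifferent between X and Y
Mixed NE: P1 plays (A: 0.7778, B: 0.2222), P2 plays (X: 0.4444, Y: 0.5556)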